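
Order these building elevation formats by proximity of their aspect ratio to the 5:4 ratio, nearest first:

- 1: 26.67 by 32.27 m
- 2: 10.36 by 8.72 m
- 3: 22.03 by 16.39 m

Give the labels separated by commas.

1, 2, 3

Ratios: 1 = 32.27 / 26.67 ≈ 1.210; 2 = 10.36 / 8.72 ≈ 1.188; 3 = 22.03 / 16.39 ≈ 1.344.
|Δ from 1.250|: 1 0.040; 2 0.062; 3 0.094.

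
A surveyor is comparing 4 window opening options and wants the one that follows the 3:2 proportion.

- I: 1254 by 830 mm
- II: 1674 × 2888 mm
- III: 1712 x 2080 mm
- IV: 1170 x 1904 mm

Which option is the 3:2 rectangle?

Ratios (long/short): I ≈ 1.511; II ≈ 1.725; III ≈ 1.215; IV ≈ 1.627.
3:2 ≈ 1.500; option I is nearest (Δ 0.011).

I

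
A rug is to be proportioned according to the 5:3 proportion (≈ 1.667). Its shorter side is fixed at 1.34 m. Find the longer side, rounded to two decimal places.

5:3 ≈ 1.66667.
Longer side = 1.34 × 1.66667 ≈ 2.2333 → 2.23 m.

2.23 m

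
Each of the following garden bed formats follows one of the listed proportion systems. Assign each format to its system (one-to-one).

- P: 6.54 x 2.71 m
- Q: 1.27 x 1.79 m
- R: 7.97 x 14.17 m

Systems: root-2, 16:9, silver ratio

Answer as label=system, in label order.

P=silver ratio, Q=root-2, R=16:9

Ratios: P ≈ 2.413; Q ≈ 1.409; R ≈ 1.778.
Targets: root-2 ≈ 1.414; 16:9 ≈ 1.778; silver ratio ≈ 2.414.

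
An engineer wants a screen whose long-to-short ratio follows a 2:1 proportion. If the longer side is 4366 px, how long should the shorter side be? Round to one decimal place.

2:1 = 2.00000.
Shorter side = 4366 ÷ 2.00000 ≈ 2183.000 → 2183.0 px.

2183.0 px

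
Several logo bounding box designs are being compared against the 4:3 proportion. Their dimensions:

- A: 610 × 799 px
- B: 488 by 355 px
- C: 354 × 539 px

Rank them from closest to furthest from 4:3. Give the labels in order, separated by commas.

Ratios: A = 799 / 610 ≈ 1.310; B = 488 / 355 ≈ 1.375; C = 539 / 354 ≈ 1.523.
|Δ from 1.333|: A 0.023; B 0.042; C 0.190.

A, B, C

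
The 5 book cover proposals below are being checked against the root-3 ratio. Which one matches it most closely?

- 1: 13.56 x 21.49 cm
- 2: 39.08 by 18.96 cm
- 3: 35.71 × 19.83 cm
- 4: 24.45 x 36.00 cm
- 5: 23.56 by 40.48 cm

Target root-3 ≈ 1.732.
1: 1.585 (Δ0.147)  2: 2.061 (Δ0.329)  3: 1.801 (Δ0.069)  4: 1.472 (Δ0.260)  5: 1.718 (Δ0.014)

5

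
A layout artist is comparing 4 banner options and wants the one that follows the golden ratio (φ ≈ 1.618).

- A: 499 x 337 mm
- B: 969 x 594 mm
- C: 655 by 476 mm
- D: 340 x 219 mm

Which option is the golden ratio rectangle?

Ratios (long/short): A ≈ 1.481; B ≈ 1.631; C ≈ 1.376; D ≈ 1.553.
golden ratio ≈ 1.618; option B is nearest (Δ 0.013).

B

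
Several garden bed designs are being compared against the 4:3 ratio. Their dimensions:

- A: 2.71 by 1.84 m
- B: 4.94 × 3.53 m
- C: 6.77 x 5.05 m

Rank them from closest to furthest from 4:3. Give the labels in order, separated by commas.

C, B, A

Ratios: A = 2.71 / 1.84 ≈ 1.473; B = 4.94 / 3.53 ≈ 1.399; C = 6.77 / 5.05 ≈ 1.341.
|Δ from 1.333|: A 0.140; B 0.066; C 0.008.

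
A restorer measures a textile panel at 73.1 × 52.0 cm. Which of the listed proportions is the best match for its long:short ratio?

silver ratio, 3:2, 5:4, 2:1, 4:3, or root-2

root-2

73.1/52.0 ≈ 1.406. Nearest candidates are root-2 (1.414, off by 0.008) and 4:3 (1.333, off by 0.073).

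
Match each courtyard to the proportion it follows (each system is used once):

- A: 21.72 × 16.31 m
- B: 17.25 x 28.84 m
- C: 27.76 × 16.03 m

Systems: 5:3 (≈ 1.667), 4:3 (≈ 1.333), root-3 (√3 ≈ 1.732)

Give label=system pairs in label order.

A=4:3, B=5:3, C=root-3

A = 21.72/16.31 ≈ 1.332 → 4:3 (1.333)
B = 28.84/17.25 ≈ 1.672 → 5:3 (1.667)
C = 27.76/16.03 ≈ 1.732 → root-3 (1.732)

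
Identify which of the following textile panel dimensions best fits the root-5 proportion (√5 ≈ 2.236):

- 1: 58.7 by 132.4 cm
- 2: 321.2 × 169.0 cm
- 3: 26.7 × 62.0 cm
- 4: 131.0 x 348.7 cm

Ratios (long/short): 1 ≈ 2.256; 2 ≈ 1.901; 3 ≈ 2.322; 4 ≈ 2.662.
root-5 ≈ 2.236; option 1 is nearest (Δ 0.020).

1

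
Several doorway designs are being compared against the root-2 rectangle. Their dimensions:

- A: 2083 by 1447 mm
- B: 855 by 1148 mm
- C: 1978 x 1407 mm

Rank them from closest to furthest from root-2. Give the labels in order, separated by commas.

C, A, B

Ratios: A = 2083 / 1447 ≈ 1.440; B = 1148 / 855 ≈ 1.343; C = 1978 / 1407 ≈ 1.406.
|Δ from 1.414|: A 0.026; B 0.071; C 0.008.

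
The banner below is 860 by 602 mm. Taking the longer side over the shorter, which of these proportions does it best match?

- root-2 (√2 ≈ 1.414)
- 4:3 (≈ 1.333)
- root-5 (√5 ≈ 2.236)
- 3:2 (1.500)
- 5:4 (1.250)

860/602 ≈ 1.429. Nearest candidates are root-2 (1.414, off by 0.015) and 3:2 (1.500, off by 0.071).

root-2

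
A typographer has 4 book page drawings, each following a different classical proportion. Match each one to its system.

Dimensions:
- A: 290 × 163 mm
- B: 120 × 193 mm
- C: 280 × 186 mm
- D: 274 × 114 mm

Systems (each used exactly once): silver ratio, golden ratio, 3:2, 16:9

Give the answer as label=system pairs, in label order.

A = 290/163 ≈ 1.779 → 16:9 (1.778)
B = 193/120 ≈ 1.608 → golden ratio (1.618)
C = 280/186 ≈ 1.505 → 3:2 (1.500)
D = 274/114 ≈ 2.404 → silver ratio (2.414)

A=16:9, B=golden ratio, C=3:2, D=silver ratio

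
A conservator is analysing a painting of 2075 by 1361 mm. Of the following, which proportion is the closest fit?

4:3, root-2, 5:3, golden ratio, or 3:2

3:2

2075/1361 ≈ 1.525. Nearest candidates are 3:2 (1.500, off by 0.025) and golden ratio (1.618, off by 0.093).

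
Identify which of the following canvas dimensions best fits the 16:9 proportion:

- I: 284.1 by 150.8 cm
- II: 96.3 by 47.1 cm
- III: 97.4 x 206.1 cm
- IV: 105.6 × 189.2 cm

Ratios (long/short): I ≈ 1.884; II ≈ 2.045; III ≈ 2.116; IV ≈ 1.792.
16:9 ≈ 1.778; option IV is nearest (Δ 0.014).

IV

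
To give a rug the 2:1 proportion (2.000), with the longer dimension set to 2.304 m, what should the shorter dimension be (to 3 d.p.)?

2:1 = 2.00000.
Shorter side = 2.304 ÷ 2.00000 ≈ 1.15200 → 1.152 m.

1.152 m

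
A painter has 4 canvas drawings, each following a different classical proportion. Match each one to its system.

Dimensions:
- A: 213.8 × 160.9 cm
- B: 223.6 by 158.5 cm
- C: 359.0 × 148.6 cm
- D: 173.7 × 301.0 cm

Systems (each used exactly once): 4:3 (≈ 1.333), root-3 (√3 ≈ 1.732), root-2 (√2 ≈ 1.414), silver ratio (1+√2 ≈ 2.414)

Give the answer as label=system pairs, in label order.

A=4:3, B=root-2, C=silver ratio, D=root-3

A = 213.8/160.9 ≈ 1.329 → 4:3 (1.333)
B = 223.6/158.5 ≈ 1.411 → root-2 (1.414)
C = 359.0/148.6 ≈ 2.416 → silver ratio (2.414)
D = 301.0/173.7 ≈ 1.733 → root-3 (1.732)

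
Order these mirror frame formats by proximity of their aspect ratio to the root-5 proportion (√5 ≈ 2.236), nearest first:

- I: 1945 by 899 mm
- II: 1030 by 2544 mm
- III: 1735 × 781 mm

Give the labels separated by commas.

III, I, II

Ratios: I = 1945 / 899 ≈ 2.164; II = 2544 / 1030 ≈ 2.470; III = 1735 / 781 ≈ 2.222.
|Δ from 2.236|: I 0.072; II 0.234; III 0.014.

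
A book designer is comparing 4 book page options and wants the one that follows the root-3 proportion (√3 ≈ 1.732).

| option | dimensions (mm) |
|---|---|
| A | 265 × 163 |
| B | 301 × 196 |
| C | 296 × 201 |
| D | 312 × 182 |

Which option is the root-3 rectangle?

Ratios (long/short): A ≈ 1.626; B ≈ 1.536; C ≈ 1.473; D ≈ 1.714.
root-3 ≈ 1.732; option D is nearest (Δ 0.018).

D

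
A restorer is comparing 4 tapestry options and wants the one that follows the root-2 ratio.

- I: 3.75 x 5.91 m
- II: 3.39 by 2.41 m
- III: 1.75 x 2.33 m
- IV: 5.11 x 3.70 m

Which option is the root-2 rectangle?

II

Target root-2 ≈ 1.414.
I: 1.576 (Δ0.162)  II: 1.407 (Δ0.007)  III: 1.331 (Δ0.083)  IV: 1.381 (Δ0.033)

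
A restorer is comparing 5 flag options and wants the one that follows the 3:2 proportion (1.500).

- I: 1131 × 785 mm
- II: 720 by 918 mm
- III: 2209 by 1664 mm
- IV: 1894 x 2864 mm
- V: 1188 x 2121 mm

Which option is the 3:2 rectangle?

IV

Ratios (long/short): I ≈ 1.441; II ≈ 1.275; III ≈ 1.328; IV ≈ 1.512; V ≈ 1.785.
3:2 ≈ 1.500; option IV is nearest (Δ 0.012).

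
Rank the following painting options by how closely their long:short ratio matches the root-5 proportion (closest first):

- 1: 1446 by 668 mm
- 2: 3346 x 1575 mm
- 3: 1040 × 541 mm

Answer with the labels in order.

1, 2, 3

Ratios: 1 = 1446 / 668 ≈ 2.165; 2 = 3346 / 1575 ≈ 2.124; 3 = 1040 / 541 ≈ 1.922.
|Δ from 2.236|: 1 0.071; 2 0.112; 3 0.314.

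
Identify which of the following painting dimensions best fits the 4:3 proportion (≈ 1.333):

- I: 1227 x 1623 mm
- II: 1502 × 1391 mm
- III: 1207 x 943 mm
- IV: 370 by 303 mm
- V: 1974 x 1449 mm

Target 4:3 ≈ 1.333.
I: 1.323 (Δ0.010)  II: 1.080 (Δ0.253)  III: 1.280 (Δ0.053)  IV: 1.221 (Δ0.112)  V: 1.362 (Δ0.029)

I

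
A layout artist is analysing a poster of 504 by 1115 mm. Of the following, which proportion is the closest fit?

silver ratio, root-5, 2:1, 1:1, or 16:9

root-5

Ratio = 1115 / 504 ≈ 2.212.
Distances: silver ratio 2.414 (Δ 0.202); root-5 2.236 (Δ 0.024); 2:1 2.000 (Δ 0.212); 1:1 1.000 (Δ 1.212); 16:9 1.778 (Δ 0.434).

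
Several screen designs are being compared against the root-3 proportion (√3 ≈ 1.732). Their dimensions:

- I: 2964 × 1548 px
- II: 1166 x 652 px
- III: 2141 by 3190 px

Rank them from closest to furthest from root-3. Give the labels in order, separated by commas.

II, I, III

I: 2964/1548 ≈ 1.915 → |1.915 − 1.732| = 0.183
II: 1166/652 ≈ 1.788 → |1.788 − 1.732| = 0.056
III: 3190/2141 ≈ 1.490 → |1.490 − 1.732| = 0.242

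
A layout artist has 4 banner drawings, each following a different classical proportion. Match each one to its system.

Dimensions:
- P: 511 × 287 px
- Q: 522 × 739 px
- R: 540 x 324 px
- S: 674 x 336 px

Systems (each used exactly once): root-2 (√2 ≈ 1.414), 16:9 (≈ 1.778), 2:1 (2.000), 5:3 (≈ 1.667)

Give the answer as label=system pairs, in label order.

Ratios: P ≈ 1.780; Q ≈ 1.416; R ≈ 1.667; S ≈ 2.006.
Targets: root-2 ≈ 1.414; 16:9 ≈ 1.778; 2:1 ≈ 2.000; 5:3 ≈ 1.667.

P=16:9, Q=root-2, R=5:3, S=2:1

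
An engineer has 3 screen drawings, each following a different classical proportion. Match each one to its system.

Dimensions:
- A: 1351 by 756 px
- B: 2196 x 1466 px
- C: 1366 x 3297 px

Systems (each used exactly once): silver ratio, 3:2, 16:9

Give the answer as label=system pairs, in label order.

A = 1351/756 ≈ 1.787 → 16:9 (1.778)
B = 2196/1466 ≈ 1.498 → 3:2 (1.500)
C = 3297/1366 ≈ 2.414 → silver ratio (2.414)

A=16:9, B=3:2, C=silver ratio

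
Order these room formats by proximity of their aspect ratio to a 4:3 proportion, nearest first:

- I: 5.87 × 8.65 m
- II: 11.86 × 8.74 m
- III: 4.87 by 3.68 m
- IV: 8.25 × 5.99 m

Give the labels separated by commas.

III, II, IV, I

I: 8.65/5.87 ≈ 1.474 → |1.474 − 1.333| = 0.141
II: 11.86/8.74 ≈ 1.357 → |1.357 − 1.333| = 0.024
III: 4.87/3.68 ≈ 1.323 → |1.323 − 1.333| = 0.010
IV: 8.25/5.99 ≈ 1.377 → |1.377 − 1.333| = 0.044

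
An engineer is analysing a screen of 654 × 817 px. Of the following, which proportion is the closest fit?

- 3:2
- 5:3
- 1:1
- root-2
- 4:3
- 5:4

5:4

817/654 ≈ 1.249. Nearest candidates are 5:4 (1.250, off by 0.001) and 4:3 (1.333, off by 0.084).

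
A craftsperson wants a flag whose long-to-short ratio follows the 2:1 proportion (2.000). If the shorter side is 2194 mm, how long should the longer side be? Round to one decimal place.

4388.0 mm

2:1 = 2.00000.
Longer side = 2194 × 2.00000 ≈ 4388.000 → 4388.0 mm.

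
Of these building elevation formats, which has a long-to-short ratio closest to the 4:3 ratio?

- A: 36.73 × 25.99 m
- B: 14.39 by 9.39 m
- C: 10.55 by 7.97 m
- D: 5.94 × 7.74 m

C

Ratios (long/short): A ≈ 1.413; B ≈ 1.532; C ≈ 1.324; D ≈ 1.303.
4:3 ≈ 1.333; option C is nearest (Δ 0.009).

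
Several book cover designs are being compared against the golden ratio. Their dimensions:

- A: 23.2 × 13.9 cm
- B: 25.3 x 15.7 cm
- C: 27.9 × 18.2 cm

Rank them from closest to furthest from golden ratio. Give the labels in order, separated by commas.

Ratios: A = 23.2 / 13.9 ≈ 1.669; B = 25.3 / 15.7 ≈ 1.611; C = 27.9 / 18.2 ≈ 1.533.
|Δ from 1.618|: A 0.051; B 0.007; C 0.085.

B, A, C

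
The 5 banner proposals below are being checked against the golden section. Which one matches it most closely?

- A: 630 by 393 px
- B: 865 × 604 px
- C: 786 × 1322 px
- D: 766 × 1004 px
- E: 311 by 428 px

A

Ratios (long/short): A ≈ 1.603; B ≈ 1.432; C ≈ 1.682; D ≈ 1.311; E ≈ 1.376.
golden ratio ≈ 1.618; option A is nearest (Δ 0.015).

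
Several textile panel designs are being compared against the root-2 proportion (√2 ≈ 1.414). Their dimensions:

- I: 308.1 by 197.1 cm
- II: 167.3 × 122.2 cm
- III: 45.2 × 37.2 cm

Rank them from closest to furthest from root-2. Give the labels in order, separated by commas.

II, I, III

I: 308.1/197.1 ≈ 1.563 → |1.563 − 1.414| = 0.149
II: 167.3/122.2 ≈ 1.369 → |1.369 − 1.414| = 0.045
III: 45.2/37.2 ≈ 1.215 → |1.215 − 1.414| = 0.199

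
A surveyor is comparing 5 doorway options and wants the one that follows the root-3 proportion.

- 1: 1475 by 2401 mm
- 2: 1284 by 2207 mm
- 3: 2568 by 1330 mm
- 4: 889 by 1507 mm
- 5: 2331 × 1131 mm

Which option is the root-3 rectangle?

2

Target root-3 ≈ 1.732.
1: 1.628 (Δ0.104)  2: 1.719 (Δ0.013)  3: 1.931 (Δ0.199)  4: 1.695 (Δ0.037)  5: 2.061 (Δ0.329)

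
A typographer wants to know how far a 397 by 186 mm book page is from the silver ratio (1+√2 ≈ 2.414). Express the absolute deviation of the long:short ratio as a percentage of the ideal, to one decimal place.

11.6%

Ratio = 397 / 186 ≈ 2.1344.
Ideal silver ratio ≈ 2.4142. |2.1344 − 2.4142| / 2.4142 ≈ 11.59% → 11.6%.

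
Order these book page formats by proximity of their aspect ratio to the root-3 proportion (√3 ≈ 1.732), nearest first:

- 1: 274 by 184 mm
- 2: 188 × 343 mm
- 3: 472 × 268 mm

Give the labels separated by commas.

3, 2, 1

Ratios: 1 = 274 / 184 ≈ 1.489; 2 = 343 / 188 ≈ 1.824; 3 = 472 / 268 ≈ 1.761.
|Δ from 1.732|: 1 0.243; 2 0.092; 3 0.029.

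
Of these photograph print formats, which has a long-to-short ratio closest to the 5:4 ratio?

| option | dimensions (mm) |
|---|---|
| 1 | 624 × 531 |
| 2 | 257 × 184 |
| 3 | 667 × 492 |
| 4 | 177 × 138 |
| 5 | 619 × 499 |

5

Target 5:4 ≈ 1.250.
1: 1.175 (Δ0.075)  2: 1.397 (Δ0.147)  3: 1.356 (Δ0.106)  4: 1.283 (Δ0.033)  5: 1.240 (Δ0.010)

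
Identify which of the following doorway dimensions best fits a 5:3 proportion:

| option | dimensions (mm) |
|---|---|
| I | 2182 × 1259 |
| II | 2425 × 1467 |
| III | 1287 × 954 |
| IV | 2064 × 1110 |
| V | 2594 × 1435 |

II

Target 5:3 ≈ 1.667.
I: 1.733 (Δ0.066)  II: 1.653 (Δ0.014)  III: 1.349 (Δ0.318)  IV: 1.859 (Δ0.192)  V: 1.808 (Δ0.141)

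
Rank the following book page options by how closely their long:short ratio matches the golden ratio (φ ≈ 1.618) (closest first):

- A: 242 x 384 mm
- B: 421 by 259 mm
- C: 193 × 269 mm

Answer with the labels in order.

B, A, C

Ratios: A = 384 / 242 ≈ 1.587; B = 421 / 259 ≈ 1.625; C = 269 / 193 ≈ 1.394.
|Δ from 1.618|: A 0.031; B 0.007; C 0.224.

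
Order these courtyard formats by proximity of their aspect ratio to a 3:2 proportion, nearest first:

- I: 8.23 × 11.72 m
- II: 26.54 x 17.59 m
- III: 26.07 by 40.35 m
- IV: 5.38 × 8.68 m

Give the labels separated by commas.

Ratios: I = 11.72 / 8.23 ≈ 1.424; II = 26.54 / 17.59 ≈ 1.509; III = 40.35 / 26.07 ≈ 1.548; IV = 8.68 / 5.38 ≈ 1.613.
|Δ from 1.500|: I 0.076; II 0.009; III 0.048; IV 0.113.

II, III, I, IV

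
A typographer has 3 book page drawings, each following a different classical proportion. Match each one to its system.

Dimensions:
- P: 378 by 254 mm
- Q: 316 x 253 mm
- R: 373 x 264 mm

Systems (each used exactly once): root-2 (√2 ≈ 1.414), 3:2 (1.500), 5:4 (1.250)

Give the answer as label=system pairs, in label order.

P = 378/254 ≈ 1.488 → 3:2 (1.500)
Q = 316/253 ≈ 1.249 → 5:4 (1.250)
R = 373/264 ≈ 1.413 → root-2 (1.414)

P=3:2, Q=5:4, R=root-2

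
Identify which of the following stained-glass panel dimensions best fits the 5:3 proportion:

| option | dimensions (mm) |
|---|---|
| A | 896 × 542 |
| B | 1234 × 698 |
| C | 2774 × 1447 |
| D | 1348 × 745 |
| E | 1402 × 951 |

Target 5:3 ≈ 1.667.
A: 1.653 (Δ0.014)  B: 1.768 (Δ0.101)  C: 1.917 (Δ0.250)  D: 1.809 (Δ0.142)  E: 1.474 (Δ0.193)

A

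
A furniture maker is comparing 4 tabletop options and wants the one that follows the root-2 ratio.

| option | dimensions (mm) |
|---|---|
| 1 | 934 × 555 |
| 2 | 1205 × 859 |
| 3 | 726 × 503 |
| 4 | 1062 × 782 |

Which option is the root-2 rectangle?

Target root-2 ≈ 1.414.
1: 1.683 (Δ0.269)  2: 1.403 (Δ0.011)  3: 1.443 (Δ0.029)  4: 1.358 (Δ0.056)

2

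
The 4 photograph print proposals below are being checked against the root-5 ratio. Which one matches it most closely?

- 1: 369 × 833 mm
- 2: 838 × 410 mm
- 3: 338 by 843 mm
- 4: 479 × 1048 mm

1

Target root-5 ≈ 2.236.
1: 2.257 (Δ0.021)  2: 2.044 (Δ0.192)  3: 2.494 (Δ0.258)  4: 2.188 (Δ0.048)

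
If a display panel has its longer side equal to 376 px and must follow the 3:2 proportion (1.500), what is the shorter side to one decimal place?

250.7 px

3:2 = 1.50000.
Shorter side = 376 ÷ 1.50000 ≈ 250.667 → 250.7 px.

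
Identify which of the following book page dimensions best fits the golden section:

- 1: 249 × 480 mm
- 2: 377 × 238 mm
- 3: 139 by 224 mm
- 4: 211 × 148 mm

3

Ratios (long/short): 1 ≈ 1.928; 2 ≈ 1.584; 3 ≈ 1.612; 4 ≈ 1.426.
golden ratio ≈ 1.618; option 3 is nearest (Δ 0.006).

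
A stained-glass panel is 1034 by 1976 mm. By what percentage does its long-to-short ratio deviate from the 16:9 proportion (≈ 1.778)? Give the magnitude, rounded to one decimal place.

Ratio = 1976 / 1034 ≈ 1.9110.
Ideal 16:9 ≈ 1.7778. |1.9110 − 1.7778| / 1.7778 ≈ 7.49% → 7.5%.

7.5%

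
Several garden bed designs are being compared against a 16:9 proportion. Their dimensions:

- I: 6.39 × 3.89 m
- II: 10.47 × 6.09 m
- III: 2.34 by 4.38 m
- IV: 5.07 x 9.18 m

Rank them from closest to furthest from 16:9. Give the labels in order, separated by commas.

IV, II, III, I

Ratios: I = 6.39 / 3.89 ≈ 1.643; II = 10.47 / 6.09 ≈ 1.719; III = 4.38 / 2.34 ≈ 1.872; IV = 9.18 / 5.07 ≈ 1.811.
|Δ from 1.778|: I 0.135; II 0.059; III 0.094; IV 0.033.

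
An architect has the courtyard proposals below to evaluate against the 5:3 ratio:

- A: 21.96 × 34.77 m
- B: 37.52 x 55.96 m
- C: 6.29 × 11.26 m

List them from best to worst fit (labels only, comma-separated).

A: 34.77/21.96 ≈ 1.583 → |1.583 − 1.667| = 0.084
B: 55.96/37.52 ≈ 1.491 → |1.491 − 1.667| = 0.176
C: 11.26/6.29 ≈ 1.790 → |1.790 − 1.667| = 0.123

A, C, B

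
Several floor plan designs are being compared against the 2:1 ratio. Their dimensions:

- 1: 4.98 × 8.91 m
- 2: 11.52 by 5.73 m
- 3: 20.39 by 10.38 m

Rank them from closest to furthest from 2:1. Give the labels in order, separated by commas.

2, 3, 1

Ratios: 1 = 8.91 / 4.98 ≈ 1.789; 2 = 11.52 / 5.73 ≈ 2.010; 3 = 20.39 / 10.38 ≈ 1.964.
|Δ from 2.000|: 1 0.211; 2 0.010; 3 0.036.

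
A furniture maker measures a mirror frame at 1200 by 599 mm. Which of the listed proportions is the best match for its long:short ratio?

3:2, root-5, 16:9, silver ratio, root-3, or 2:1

Ratio = 1200 / 599 ≈ 2.003.
Distances: 3:2 1.500 (Δ 0.503); root-5 2.236 (Δ 0.233); 16:9 1.778 (Δ 0.225); silver ratio 2.414 (Δ 0.411); root-3 1.732 (Δ 0.271); 2:1 2.000 (Δ 0.003).

2:1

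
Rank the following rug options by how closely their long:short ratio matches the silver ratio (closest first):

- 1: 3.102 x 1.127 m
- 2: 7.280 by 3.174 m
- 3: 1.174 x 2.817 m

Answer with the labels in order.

Ratios: 1 = 3.102 / 1.127 ≈ 2.752; 2 = 7.280 / 3.174 ≈ 2.294; 3 = 2.817 / 1.174 ≈ 2.399.
|Δ from 2.414|: 1 0.338; 2 0.120; 3 0.015.

3, 2, 1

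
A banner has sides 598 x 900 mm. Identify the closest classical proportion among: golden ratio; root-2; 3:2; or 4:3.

900/598 ≈ 1.505. Nearest candidates are 3:2 (1.500, off by 0.005) and root-2 (1.414, off by 0.091).

3:2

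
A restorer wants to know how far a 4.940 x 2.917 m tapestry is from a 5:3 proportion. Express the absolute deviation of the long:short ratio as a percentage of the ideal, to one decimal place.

Ratio = 4.940 / 2.917 ≈ 1.6935.
Ideal 5:3 ≈ 1.6667. |1.6935 − 1.6667| / 1.6667 ≈ 1.61% → 1.6%.

1.6%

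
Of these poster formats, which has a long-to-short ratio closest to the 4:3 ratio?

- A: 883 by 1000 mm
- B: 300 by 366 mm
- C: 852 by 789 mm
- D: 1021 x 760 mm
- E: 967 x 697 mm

Target 4:3 ≈ 1.333.
A: 1.133 (Δ0.200)  B: 1.220 (Δ0.113)  C: 1.080 (Δ0.253)  D: 1.343 (Δ0.010)  E: 1.387 (Δ0.054)

D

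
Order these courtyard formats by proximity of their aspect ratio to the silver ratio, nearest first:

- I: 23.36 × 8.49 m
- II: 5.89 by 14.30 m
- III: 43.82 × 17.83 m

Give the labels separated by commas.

II, III, I

Ratios: I = 23.36 / 8.49 ≈ 2.751; II = 14.30 / 5.89 ≈ 2.428; III = 43.82 / 17.83 ≈ 2.458.
|Δ from 2.414|: I 0.337; II 0.014; III 0.044.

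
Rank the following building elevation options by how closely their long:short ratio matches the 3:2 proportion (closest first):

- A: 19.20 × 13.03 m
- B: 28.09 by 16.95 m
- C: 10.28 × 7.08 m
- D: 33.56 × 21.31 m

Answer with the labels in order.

A, C, D, B

Ratios: A = 19.20 / 13.03 ≈ 1.474; B = 28.09 / 16.95 ≈ 1.657; C = 10.28 / 7.08 ≈ 1.452; D = 33.56 / 21.31 ≈ 1.575.
|Δ from 1.500|: A 0.026; B 0.157; C 0.048; D 0.075.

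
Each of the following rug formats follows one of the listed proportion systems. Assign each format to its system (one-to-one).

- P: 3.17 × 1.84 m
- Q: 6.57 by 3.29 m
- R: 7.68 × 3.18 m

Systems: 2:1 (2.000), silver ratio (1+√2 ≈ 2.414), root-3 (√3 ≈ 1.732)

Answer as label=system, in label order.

Ratios: P ≈ 1.723; Q ≈ 1.997; R ≈ 2.415.
Targets: 2:1 ≈ 2.000; silver ratio ≈ 2.414; root-3 ≈ 1.732.

P=root-3, Q=2:1, R=silver ratio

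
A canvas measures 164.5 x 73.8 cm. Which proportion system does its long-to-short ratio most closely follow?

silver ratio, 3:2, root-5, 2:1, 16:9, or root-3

root-5

164.5/73.8 ≈ 2.229. Nearest candidates are root-5 (2.236, off by 0.007) and silver ratio (2.414, off by 0.185).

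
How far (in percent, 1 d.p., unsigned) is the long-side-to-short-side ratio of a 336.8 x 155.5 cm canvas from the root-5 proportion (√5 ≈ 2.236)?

3.1%

Ratio = 336.8 / 155.5 ≈ 2.1659.
Ideal root-5 ≈ 2.2361. |2.1659 − 2.2361| / 2.2361 ≈ 3.14% → 3.1%.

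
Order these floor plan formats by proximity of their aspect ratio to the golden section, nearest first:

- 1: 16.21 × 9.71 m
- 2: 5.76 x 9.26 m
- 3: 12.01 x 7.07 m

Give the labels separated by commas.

1: 16.21/9.71 ≈ 1.669 → |1.669 − 1.618| = 0.051
2: 9.26/5.76 ≈ 1.608 → |1.608 − 1.618| = 0.010
3: 12.01/7.07 ≈ 1.699 → |1.699 − 1.618| = 0.081

2, 1, 3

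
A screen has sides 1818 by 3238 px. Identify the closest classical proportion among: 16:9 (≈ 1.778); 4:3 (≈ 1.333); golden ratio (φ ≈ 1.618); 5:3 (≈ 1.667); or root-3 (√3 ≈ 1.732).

16:9

Ratio = 3238 / 1818 ≈ 1.781.
Distances: 16:9 1.778 (Δ 0.003); 4:3 1.333 (Δ 0.448); golden ratio 1.618 (Δ 0.163); 5:3 1.667 (Δ 0.114); root-3 1.732 (Δ 0.049).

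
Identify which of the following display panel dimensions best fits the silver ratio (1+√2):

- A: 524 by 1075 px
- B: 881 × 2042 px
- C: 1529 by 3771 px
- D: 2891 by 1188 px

D

Target silver ratio ≈ 2.414.
A: 2.052 (Δ0.362)  B: 2.318 (Δ0.096)  C: 2.466 (Δ0.052)  D: 2.434 (Δ0.020)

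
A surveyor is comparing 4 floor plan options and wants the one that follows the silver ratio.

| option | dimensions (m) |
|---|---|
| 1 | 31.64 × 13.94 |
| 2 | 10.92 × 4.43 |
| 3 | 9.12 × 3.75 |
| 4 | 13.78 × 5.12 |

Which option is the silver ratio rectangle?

Target silver ratio ≈ 2.414.
1: 2.270 (Δ0.144)  2: 2.465 (Δ0.051)  3: 2.432 (Δ0.018)  4: 2.691 (Δ0.277)

3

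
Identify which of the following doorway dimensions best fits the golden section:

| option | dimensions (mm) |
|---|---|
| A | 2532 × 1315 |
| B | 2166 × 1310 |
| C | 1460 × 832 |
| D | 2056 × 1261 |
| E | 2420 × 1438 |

D

Target golden ratio ≈ 1.618.
A: 1.925 (Δ0.307)  B: 1.653 (Δ0.035)  C: 1.755 (Δ0.137)  D: 1.630 (Δ0.012)  E: 1.683 (Δ0.065)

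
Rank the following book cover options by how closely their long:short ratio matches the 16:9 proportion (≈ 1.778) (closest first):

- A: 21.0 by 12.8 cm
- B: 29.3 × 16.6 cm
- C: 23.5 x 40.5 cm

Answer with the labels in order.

Ratios: A = 21.0 / 12.8 ≈ 1.641; B = 29.3 / 16.6 ≈ 1.765; C = 40.5 / 23.5 ≈ 1.723.
|Δ from 1.778|: A 0.137; B 0.013; C 0.055.

B, C, A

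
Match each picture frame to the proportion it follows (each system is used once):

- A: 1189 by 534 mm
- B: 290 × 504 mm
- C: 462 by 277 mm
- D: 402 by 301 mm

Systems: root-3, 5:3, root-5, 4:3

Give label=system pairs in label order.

A=root-5, B=root-3, C=5:3, D=4:3

A = 1189/534 ≈ 2.227 → root-5 (2.236)
B = 504/290 ≈ 1.738 → root-3 (1.732)
C = 462/277 ≈ 1.668 → 5:3 (1.667)
D = 402/301 ≈ 1.336 → 4:3 (1.333)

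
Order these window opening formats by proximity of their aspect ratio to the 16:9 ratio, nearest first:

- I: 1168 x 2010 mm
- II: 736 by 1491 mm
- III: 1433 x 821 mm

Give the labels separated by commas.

III, I, II

I: 2010/1168 ≈ 1.721 → |1.721 − 1.778| = 0.057
II: 1491/736 ≈ 2.026 → |2.026 − 1.778| = 0.248
III: 1433/821 ≈ 1.745 → |1.745 − 1.778| = 0.033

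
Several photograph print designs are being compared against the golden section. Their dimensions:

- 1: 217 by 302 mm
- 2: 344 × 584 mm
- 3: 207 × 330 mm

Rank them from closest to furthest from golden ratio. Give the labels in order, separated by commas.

3, 2, 1

1: 302/217 ≈ 1.392 → |1.392 − 1.618| = 0.226
2: 584/344 ≈ 1.698 → |1.698 − 1.618| = 0.080
3: 330/207 ≈ 1.594 → |1.594 − 1.618| = 0.024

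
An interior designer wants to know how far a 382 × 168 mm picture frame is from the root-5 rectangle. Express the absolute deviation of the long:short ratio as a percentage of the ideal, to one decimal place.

Ratio = 382 / 168 ≈ 2.2738.
Ideal root-5 ≈ 2.2361. |2.2738 − 2.2361| / 2.2361 ≈ 1.69% → 1.7%.

1.7%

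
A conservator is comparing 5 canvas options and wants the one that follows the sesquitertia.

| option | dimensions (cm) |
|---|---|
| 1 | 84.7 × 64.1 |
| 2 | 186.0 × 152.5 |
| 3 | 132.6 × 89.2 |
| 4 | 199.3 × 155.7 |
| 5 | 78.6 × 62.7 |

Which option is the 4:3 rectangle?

Target 4:3 ≈ 1.333.
1: 1.321 (Δ0.012)  2: 1.220 (Δ0.113)  3: 1.487 (Δ0.154)  4: 1.280 (Δ0.053)  5: 1.254 (Δ0.079)

1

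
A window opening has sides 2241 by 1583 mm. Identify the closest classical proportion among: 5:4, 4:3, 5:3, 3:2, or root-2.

2241/1583 ≈ 1.416. Nearest candidates are root-2 (1.414, off by 0.002) and 4:3 (1.333, off by 0.083).

root-2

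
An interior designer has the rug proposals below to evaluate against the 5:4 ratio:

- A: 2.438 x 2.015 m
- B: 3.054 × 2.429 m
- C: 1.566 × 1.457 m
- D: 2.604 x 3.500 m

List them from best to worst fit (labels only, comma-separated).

Ratios: A = 2.438 / 2.015 ≈ 1.210; B = 3.054 / 2.429 ≈ 1.257; C = 1.566 / 1.457 ≈ 1.075; D = 3.500 / 2.604 ≈ 1.344.
|Δ from 1.250|: A 0.040; B 0.007; C 0.175; D 0.094.

B, A, D, C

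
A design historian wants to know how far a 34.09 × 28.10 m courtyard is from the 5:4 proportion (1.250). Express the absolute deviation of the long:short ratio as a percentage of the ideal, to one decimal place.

Ratio = 34.09 / 28.10 ≈ 1.2132.
Ideal 5:4 = 1.2500. |1.2132 − 1.2500| / 1.2500 ≈ 2.94% → 2.9%.

2.9%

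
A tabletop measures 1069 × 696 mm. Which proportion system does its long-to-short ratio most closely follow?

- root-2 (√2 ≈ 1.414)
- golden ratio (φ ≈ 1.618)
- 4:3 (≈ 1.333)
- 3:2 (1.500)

1069/696 ≈ 1.536. Nearest candidates are 3:2 (1.500, off by 0.036) and golden ratio (1.618, off by 0.082).

3:2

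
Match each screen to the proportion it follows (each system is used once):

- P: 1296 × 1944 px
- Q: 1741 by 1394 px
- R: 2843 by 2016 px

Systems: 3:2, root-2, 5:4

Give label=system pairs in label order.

P=3:2, Q=5:4, R=root-2

P = 1944/1296 ≈ 1.500 → 3:2 (1.500)
Q = 1741/1394 ≈ 1.249 → 5:4 (1.250)
R = 2843/2016 ≈ 1.410 → root-2 (1.414)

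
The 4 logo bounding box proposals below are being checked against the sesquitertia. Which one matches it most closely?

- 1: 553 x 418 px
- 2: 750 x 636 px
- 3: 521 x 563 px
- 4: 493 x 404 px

Target 4:3 ≈ 1.333.
1: 1.323 (Δ0.010)  2: 1.179 (Δ0.154)  3: 1.081 (Δ0.252)  4: 1.220 (Δ0.113)

1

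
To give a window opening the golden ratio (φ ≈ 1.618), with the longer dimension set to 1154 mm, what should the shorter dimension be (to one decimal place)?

713.2 mm

golden ratio ≈ 1.61803.
Shorter side = 1154 ÷ 1.61803 ≈ 713.213 → 713.2 mm.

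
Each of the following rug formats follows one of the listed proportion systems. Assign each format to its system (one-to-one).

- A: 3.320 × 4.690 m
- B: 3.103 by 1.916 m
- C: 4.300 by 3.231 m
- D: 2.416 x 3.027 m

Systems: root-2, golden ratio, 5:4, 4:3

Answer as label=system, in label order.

A = 4.690/3.320 ≈ 1.413 → root-2 (1.414)
B = 3.103/1.916 ≈ 1.620 → golden ratio (1.618)
C = 4.300/3.231 ≈ 1.331 → 4:3 (1.333)
D = 3.027/2.416 ≈ 1.253 → 5:4 (1.250)

A=root-2, B=golden ratio, C=4:3, D=5:4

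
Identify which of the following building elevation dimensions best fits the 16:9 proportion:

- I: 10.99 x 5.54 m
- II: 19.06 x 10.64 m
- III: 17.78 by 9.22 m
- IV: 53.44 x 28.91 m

II

Ratios (long/short): I ≈ 1.984; II ≈ 1.791; III ≈ 1.928; IV ≈ 1.848.
16:9 ≈ 1.778; option II is nearest (Δ 0.013).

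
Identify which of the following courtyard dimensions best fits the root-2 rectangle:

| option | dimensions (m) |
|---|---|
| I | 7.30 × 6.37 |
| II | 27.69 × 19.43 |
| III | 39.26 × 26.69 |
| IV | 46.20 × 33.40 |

Target root-2 ≈ 1.414.
I: 1.146 (Δ0.268)  II: 1.425 (Δ0.011)  III: 1.471 (Δ0.057)  IV: 1.383 (Δ0.031)

II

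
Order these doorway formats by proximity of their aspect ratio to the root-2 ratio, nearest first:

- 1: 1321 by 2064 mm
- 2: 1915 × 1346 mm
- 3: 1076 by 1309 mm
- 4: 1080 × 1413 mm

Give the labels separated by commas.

Ratios: 1 = 2064 / 1321 ≈ 1.562; 2 = 1915 / 1346 ≈ 1.423; 3 = 1309 / 1076 ≈ 1.217; 4 = 1413 / 1080 ≈ 1.308.
|Δ from 1.414|: 1 0.148; 2 0.009; 3 0.197; 4 0.106.

2, 4, 1, 3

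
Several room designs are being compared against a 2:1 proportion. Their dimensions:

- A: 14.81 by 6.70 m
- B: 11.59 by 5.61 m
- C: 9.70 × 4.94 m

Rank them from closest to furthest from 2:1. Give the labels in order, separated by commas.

C, B, A

A: 14.81/6.70 ≈ 2.210 → |2.210 − 2.000| = 0.210
B: 11.59/5.61 ≈ 2.066 → |2.066 − 2.000| = 0.066
C: 9.70/4.94 ≈ 1.964 → |1.964 − 2.000| = 0.036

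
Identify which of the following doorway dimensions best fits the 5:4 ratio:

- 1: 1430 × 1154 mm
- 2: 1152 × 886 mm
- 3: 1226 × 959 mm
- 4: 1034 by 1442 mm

Target 5:4 ≈ 1.250.
1: 1.239 (Δ0.011)  2: 1.300 (Δ0.050)  3: 1.278 (Δ0.028)  4: 1.395 (Δ0.145)

1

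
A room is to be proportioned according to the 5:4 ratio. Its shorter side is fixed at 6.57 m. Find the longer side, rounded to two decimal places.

8.21 m

5:4 = 1.25000.
Longer side = 6.57 × 1.25000 ≈ 8.2125 → 8.21 m.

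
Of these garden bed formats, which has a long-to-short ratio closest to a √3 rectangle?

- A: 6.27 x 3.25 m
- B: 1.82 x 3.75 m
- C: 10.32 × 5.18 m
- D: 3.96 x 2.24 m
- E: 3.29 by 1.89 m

E

Ratios (long/short): A ≈ 1.929; B ≈ 2.060; C ≈ 1.992; D ≈ 1.768; E ≈ 1.741.
root-3 ≈ 1.732; option E is nearest (Δ 0.009).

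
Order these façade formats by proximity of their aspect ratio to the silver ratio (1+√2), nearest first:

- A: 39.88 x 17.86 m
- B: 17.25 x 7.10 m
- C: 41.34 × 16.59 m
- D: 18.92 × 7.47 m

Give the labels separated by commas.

B, C, D, A

Ratios: A = 39.88 / 17.86 ≈ 2.233; B = 17.25 / 7.10 ≈ 2.430; C = 41.34 / 16.59 ≈ 2.492; D = 18.92 / 7.47 ≈ 2.533.
|Δ from 2.414|: A 0.181; B 0.016; C 0.078; D 0.119.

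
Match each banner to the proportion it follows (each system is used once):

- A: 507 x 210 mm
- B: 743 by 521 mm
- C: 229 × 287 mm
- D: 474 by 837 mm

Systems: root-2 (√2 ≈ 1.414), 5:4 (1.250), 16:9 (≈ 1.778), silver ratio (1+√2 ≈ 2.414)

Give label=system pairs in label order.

A = 507/210 ≈ 2.414 → silver ratio (2.414)
B = 743/521 ≈ 1.426 → root-2 (1.414)
C = 287/229 ≈ 1.253 → 5:4 (1.250)
D = 837/474 ≈ 1.766 → 16:9 (1.778)

A=silver ratio, B=root-2, C=5:4, D=16:9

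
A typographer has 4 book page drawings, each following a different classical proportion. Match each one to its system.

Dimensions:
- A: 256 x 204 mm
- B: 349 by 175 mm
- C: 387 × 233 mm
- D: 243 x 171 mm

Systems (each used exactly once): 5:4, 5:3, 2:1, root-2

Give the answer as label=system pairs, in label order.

Ratios: A ≈ 1.255; B ≈ 1.994; C ≈ 1.661; D ≈ 1.421.
Targets: 5:4 ≈ 1.250; 5:3 ≈ 1.667; 2:1 ≈ 2.000; root-2 ≈ 1.414.

A=5:4, B=2:1, C=5:3, D=root-2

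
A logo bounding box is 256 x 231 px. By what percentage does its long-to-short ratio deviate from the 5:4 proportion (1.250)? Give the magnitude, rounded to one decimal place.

Ratio = 256 / 231 ≈ 1.1082.
Ideal 5:4 = 1.2500. |1.1082 − 1.2500| / 1.2500 ≈ 11.34% → 11.3%.

11.3%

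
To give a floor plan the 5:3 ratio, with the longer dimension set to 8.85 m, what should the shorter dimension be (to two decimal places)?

5:3 ≈ 1.66667.
Shorter side = 8.85 ÷ 1.66667 ≈ 5.3100 → 5.31 m.

5.31 m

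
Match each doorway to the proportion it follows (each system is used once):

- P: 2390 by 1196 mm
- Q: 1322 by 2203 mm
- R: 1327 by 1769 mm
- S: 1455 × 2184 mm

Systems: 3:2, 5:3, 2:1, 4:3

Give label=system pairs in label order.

Ratios: P ≈ 1.998; Q ≈ 1.666; R ≈ 1.333; S ≈ 1.501.
Targets: 3:2 ≈ 1.500; 5:3 ≈ 1.667; 2:1 ≈ 2.000; 4:3 ≈ 1.333.

P=2:1, Q=5:3, R=4:3, S=3:2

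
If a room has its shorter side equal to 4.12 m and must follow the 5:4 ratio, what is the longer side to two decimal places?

5:4 = 1.25000.
Longer side = 4.12 × 1.25000 ≈ 5.1500 → 5.15 m.

5.15 m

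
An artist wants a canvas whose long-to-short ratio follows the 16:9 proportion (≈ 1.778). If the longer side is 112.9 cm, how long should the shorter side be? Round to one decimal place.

63.5 cm

16:9 ≈ 1.77778.
Shorter side = 112.9 ÷ 1.77778 ≈ 63.506 → 63.5 cm.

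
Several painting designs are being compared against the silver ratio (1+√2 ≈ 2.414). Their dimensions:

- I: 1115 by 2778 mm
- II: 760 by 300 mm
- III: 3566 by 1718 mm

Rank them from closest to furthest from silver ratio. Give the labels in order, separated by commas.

Ratios: I = 2778 / 1115 ≈ 2.491; II = 760 / 300 ≈ 2.533; III = 3566 / 1718 ≈ 2.076.
|Δ from 2.414|: I 0.077; II 0.119; III 0.338.

I, II, III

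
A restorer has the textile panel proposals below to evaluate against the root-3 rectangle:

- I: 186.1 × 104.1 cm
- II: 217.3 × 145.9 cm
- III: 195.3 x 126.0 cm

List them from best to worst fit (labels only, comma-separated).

Ratios: I = 186.1 / 104.1 ≈ 1.788; II = 217.3 / 145.9 ≈ 1.489; III = 195.3 / 126.0 ≈ 1.550.
|Δ from 1.732|: I 0.056; II 0.243; III 0.182.

I, III, II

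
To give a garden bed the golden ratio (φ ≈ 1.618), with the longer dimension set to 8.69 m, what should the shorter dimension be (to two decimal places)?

golden ratio ≈ 1.61803.
Shorter side = 8.69 ÷ 1.61803 ≈ 5.3707 → 5.37 m.

5.37 m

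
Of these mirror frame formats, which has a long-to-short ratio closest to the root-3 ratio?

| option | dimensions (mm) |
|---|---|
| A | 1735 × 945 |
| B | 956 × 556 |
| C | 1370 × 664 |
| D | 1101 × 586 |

B

Ratios (long/short): A ≈ 1.836; B ≈ 1.719; C ≈ 2.063; D ≈ 1.879.
root-3 ≈ 1.732; option B is nearest (Δ 0.013).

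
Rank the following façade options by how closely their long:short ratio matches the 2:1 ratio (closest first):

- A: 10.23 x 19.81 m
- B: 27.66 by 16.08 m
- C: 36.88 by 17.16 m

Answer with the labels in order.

A, C, B

Ratios: A = 19.81 / 10.23 ≈ 1.936; B = 27.66 / 16.08 ≈ 1.720; C = 36.88 / 17.16 ≈ 2.149.
|Δ from 2.000|: A 0.064; B 0.280; C 0.149.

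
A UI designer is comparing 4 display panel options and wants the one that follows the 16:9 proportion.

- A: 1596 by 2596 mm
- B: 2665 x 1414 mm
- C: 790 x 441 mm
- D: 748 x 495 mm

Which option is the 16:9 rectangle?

Target 16:9 ≈ 1.778.
A: 1.627 (Δ0.151)  B: 1.885 (Δ0.107)  C: 1.791 (Δ0.013)  D: 1.511 (Δ0.267)

C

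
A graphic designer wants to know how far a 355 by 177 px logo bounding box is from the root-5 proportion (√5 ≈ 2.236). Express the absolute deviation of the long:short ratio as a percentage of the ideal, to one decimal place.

10.3%

Ratio = 355 / 177 ≈ 2.0056.
Ideal root-5 ≈ 2.2361. |2.0056 − 2.2361| / 2.2361 ≈ 10.31% → 10.3%.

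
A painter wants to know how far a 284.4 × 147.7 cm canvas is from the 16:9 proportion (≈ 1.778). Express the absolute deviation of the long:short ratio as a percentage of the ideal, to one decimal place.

Ratio = 284.4 / 147.7 ≈ 1.9255.
Ideal 16:9 ≈ 1.7778. |1.9255 − 1.7778| / 1.7778 ≈ 8.31% → 8.3%.

8.3%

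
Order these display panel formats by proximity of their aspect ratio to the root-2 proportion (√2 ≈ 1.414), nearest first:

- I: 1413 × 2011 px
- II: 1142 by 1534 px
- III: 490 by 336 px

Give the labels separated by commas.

I: 2011/1413 ≈ 1.423 → |1.423 − 1.414| = 0.009
II: 1534/1142 ≈ 1.343 → |1.343 − 1.414| = 0.071
III: 490/336 ≈ 1.458 → |1.458 − 1.414| = 0.044

I, III, II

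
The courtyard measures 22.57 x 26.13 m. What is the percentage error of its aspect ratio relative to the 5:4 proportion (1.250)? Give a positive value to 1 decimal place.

Ratio = 26.13 / 22.57 ≈ 1.1577.
Ideal 5:4 = 1.2500. |1.1577 − 1.2500| / 1.2500 ≈ 7.38% → 7.4%.

7.4%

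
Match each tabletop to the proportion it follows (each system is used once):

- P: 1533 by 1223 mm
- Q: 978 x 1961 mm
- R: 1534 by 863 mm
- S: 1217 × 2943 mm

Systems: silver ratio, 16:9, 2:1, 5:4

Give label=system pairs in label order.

P = 1533/1223 ≈ 1.253 → 5:4 (1.250)
Q = 1961/978 ≈ 2.005 → 2:1 (2.000)
R = 1534/863 ≈ 1.778 → 16:9 (1.778)
S = 2943/1217 ≈ 2.418 → silver ratio (2.414)

P=5:4, Q=2:1, R=16:9, S=silver ratio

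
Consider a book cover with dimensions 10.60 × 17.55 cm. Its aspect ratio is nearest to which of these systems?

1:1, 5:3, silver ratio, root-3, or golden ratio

Ratio = 17.55 / 10.60 ≈ 1.656.
Distances: 1:1 1.000 (Δ 0.656); 5:3 1.667 (Δ 0.011); silver ratio 2.414 (Δ 0.758); root-3 1.732 (Δ 0.076); golden ratio 1.618 (Δ 0.038).

5:3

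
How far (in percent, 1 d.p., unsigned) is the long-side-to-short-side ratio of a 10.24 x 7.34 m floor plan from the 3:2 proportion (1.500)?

Ratio = 10.24 / 7.34 ≈ 1.3951.
Ideal 3:2 = 1.5000. |1.3951 − 1.5000| / 1.5000 ≈ 6.99% → 7.0%.

7.0%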